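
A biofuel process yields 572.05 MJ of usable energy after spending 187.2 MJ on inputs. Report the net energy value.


NEV = E_out - E_in
= 572.05 - 187.2
= 384.8500 MJ

384.8500 MJ


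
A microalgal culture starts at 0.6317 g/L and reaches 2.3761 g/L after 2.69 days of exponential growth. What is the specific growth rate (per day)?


mu = ln(X2/X1) / dt
= ln(2.3761/0.6317) / 2.69
= 0.4925 per day

0.4925 per day


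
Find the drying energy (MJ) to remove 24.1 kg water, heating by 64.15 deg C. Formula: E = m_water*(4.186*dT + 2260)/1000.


E = m_water * (4.186 * dT + 2260) / 1000
= 24.1 * (4.186 * 64.15 + 2260) / 1000
= 60.9376 MJ

60.9376 MJ


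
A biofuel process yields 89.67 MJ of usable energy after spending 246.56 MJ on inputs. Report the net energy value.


NEV = E_out - E_in
= 89.67 - 246.56
= -156.8900 MJ

-156.8900 MJ


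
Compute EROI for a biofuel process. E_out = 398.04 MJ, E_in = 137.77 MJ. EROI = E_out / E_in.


EROI = E_out / E_in
= 398.04 / 137.77
= 2.8892

2.8892


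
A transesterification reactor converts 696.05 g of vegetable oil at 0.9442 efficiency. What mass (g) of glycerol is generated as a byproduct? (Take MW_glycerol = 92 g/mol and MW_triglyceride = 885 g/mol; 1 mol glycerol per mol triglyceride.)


glycerol = oil * conv * (92/885)
= 696.05 * 0.9442 * 92 / 885
= 68.3202 g

68.3202 g


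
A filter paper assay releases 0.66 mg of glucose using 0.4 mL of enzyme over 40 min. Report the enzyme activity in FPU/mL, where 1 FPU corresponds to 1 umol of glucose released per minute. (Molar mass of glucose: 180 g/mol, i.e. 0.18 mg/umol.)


Activity = glucose_mg / (0.18 mg/umol * V_mL * t_min)
= 0.66 / (0.18 * 0.4 * 40)
= 0.2292 FPU/mL

0.2292 FPU/mL


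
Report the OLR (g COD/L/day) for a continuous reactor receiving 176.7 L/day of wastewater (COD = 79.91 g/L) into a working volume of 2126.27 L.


OLR = Q * S / V
= 176.7 * 79.91 / 2126.27
= 6.6408 g/L/day

6.6408 g/L/day


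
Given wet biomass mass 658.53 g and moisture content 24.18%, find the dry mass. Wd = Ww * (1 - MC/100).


Wd = Ww * (1 - MC/100)
= 658.53 * (1 - 24.18/100)
= 499.2974 g

499.2974 g


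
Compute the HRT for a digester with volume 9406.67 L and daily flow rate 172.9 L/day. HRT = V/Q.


HRT = V / Q
= 9406.67 / 172.9
= 54.4053 days

54.4053 days


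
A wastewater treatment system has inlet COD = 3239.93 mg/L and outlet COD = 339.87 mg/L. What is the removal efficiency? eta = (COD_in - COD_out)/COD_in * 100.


eta = (COD_in - COD_out) / COD_in * 100
= (3239.93 - 339.87) / 3239.93 * 100
= 89.5100%

89.5100%


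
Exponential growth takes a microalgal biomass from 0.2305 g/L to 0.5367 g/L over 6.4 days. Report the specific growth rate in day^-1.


mu = ln(X2/X1) / dt
= ln(0.5367/0.2305) / 6.4
= 0.1321 per day

0.1321 per day


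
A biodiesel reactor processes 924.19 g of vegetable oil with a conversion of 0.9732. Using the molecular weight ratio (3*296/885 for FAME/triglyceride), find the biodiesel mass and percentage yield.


m_FAME = oil * conv * (3 * 296 / 885) = oil * conv * (888/885)
= 924.19 * 0.9732 * 888 / 885
= 902.4706 g
Y = m_FAME / oil * 100 = conv * (888/885) * 100
= 0.9732 * 888 / 885 * 100
= 97.65%

902.4706 g FAME; Y = 97.65%


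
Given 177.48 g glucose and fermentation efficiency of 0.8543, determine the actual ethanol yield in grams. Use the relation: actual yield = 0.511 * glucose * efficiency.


Actual ethanol: m = 0.511 * 177.48 * 0.8543
m = 77.4784 g

77.4784 g


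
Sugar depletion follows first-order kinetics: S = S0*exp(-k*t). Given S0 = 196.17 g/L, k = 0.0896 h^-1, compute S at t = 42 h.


S = S0 * exp(-k * t)
S = 196.17 * exp(-0.0896 * 42)
S = 4.5530 g/L

4.5530 g/L


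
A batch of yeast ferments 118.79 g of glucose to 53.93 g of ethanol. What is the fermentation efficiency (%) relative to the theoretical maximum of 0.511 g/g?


Fermentation efficiency = (actual / (0.511 * glucose)) * 100
= (53.93 / (0.511 * 118.79)) * 100
= 88.8443%

88.8443%


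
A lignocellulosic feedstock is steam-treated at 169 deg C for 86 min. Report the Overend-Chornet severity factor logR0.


logR0 = log10(t * exp((T - 100) / 14.75))
= log10(86 * exp((169 - 100) / 14.75))
= 3.9661

3.9661


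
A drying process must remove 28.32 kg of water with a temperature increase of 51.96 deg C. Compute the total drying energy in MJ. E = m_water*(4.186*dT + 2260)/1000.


E = m_water * (4.186 * dT + 2260) / 1000
= 28.32 * (4.186 * 51.96 + 2260) / 1000
= 70.1629 MJ

70.1629 MJ


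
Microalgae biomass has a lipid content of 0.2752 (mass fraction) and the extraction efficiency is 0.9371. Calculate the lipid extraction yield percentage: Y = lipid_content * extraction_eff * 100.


Y = lipid_content * extraction_eff * 100
= 0.2752 * 0.9371 * 100
= 25.7890%

25.7890%


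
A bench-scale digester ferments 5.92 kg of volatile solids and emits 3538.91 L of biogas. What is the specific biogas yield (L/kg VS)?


Y = V / VS
= 3538.91 / 5.92
= 597.7889 L/kg VS

597.7889 L/kg VS


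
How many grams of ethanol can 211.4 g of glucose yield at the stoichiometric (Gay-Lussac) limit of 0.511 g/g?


Theoretical ethanol yield: m_EtOH = 0.511 * m_glucose
m_EtOH = 0.511 * 211.4 = 108.0254 g

108.0254 g


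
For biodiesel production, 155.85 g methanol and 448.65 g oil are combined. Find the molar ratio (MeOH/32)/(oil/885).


Molar ratio = n_MeOH / n_oil = (MeOH/32) / (oil/885) = (MeOH * 885) / (32 * oil)
= (155.85 * 885) / (32 * 448.65)
= 9.6071

9.6071


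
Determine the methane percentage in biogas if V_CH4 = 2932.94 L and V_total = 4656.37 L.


CH4% = V_CH4 / V_total * 100
= 2932.94 / 4656.37 * 100
= 62.9877%

62.9877%


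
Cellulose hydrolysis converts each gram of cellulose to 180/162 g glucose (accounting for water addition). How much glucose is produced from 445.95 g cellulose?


glucose = cellulose * 180/162
= 445.95 * 180/162
= 495.5000 g

495.5000 g


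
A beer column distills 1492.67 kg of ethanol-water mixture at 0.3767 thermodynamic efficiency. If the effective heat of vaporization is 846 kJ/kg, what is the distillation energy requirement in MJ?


E = m * 846 / (eta * 1000)
= 1492.67 * 846 / (0.3767 * 1000)
= 3352.2666 MJ

3352.2666 MJ


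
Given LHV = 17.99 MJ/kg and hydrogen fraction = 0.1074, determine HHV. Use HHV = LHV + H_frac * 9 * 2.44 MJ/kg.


HHV = LHV + H_frac * 9 * 2.44
= 17.99 + 0.1074 * 9 * 2.44
= 20.3485 MJ/kg

20.3485 MJ/kg


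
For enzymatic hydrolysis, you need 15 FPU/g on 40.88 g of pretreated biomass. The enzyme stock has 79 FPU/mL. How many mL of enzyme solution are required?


V = dosage * m_sub / activity
V = 15 * 40.88 / 79
V = 7.7620 mL

7.7620 mL


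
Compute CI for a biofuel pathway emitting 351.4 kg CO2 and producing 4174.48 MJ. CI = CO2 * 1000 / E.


CI = CO2 * 1000 / E
= 351.4 * 1000 / 4174.48
= 84.1781 g CO2/MJ

84.1781 g CO2/MJ


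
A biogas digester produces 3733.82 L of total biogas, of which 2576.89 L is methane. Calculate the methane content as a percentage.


CH4% = V_CH4 / V_total * 100
= 2576.89 / 3733.82 * 100
= 69.0148%

69.0148%


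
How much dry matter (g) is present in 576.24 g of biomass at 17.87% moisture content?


Wd = Ww * (1 - MC/100)
= 576.24 * (1 - 17.87/100)
= 473.2659 g

473.2659 g


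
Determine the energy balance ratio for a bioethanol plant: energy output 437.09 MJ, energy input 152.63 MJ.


EROI = E_out / E_in
= 437.09 / 152.63
= 2.8637

2.8637


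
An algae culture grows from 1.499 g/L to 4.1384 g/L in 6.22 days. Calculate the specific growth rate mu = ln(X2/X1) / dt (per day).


mu = ln(X2/X1) / dt
= ln(4.1384/1.499) / 6.22
= 0.1633 per day

0.1633 per day


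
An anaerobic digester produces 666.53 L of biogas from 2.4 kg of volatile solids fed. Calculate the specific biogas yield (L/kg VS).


Y = V / VS
= 666.53 / 2.4
= 277.7208 L/kg VS

277.7208 L/kg VS


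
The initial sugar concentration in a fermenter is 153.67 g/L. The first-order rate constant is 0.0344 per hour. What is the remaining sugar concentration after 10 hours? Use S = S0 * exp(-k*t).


S = S0 * exp(-k * t)
S = 153.67 * exp(-0.0344 * 10)
S = 108.9411 g/L

108.9411 g/L


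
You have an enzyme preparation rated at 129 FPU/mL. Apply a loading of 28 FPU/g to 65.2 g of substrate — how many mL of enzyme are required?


V = dosage * m_sub / activity
V = 28 * 65.2 / 129
V = 14.1519 mL

14.1519 mL


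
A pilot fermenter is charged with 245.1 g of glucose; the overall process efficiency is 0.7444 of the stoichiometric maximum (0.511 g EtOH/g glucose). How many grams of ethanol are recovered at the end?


Actual ethanol: m = 0.511 * 245.1 * 0.7444
m = 93.2332 g

93.2332 g


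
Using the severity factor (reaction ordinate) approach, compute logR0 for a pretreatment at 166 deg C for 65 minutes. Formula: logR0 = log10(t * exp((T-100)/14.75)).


logR0 = log10(t * exp((T - 100) / 14.75))
= log10(65 * exp((166 - 100) / 14.75))
= 3.7562

3.7562


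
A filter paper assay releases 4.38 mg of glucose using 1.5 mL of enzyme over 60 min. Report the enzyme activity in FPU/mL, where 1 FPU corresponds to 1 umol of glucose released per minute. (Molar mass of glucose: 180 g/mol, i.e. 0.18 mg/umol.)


Activity = glucose_mg / (0.18 mg/umol * V_mL * t_min)
= 4.38 / (0.18 * 1.5 * 60)
= 0.2704 FPU/mL

0.2704 FPU/mL


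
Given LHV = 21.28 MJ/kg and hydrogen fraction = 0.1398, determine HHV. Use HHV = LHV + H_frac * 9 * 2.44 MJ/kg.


HHV = LHV + H_frac * 9 * 2.44
= 21.28 + 0.1398 * 9 * 2.44
= 24.3500 MJ/kg

24.3500 MJ/kg


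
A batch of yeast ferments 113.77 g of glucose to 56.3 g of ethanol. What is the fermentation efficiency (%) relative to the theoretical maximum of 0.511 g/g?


Fermentation efficiency = (actual / (0.511 * glucose)) * 100
= (56.3 / (0.511 * 113.77)) * 100
= 96.8411%

96.8411%


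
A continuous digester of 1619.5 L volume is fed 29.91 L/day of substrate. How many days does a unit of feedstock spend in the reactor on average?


HRT = V / Q
= 1619.5 / 29.91
= 54.1458 days

54.1458 days


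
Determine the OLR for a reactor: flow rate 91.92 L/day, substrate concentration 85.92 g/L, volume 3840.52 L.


OLR = Q * S / V
= 91.92 * 85.92 / 3840.52
= 2.0564 g/L/day

2.0564 g/L/day


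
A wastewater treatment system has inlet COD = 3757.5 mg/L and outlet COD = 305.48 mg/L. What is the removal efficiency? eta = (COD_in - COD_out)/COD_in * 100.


eta = (COD_in - COD_out) / COD_in * 100
= (3757.5 - 305.48) / 3757.5 * 100
= 91.8701%

91.8701%


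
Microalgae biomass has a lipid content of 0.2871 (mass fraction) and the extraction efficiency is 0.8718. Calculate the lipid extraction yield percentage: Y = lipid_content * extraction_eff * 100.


Y = lipid_content * extraction_eff * 100
= 0.2871 * 0.8718 * 100
= 25.0294%

25.0294%


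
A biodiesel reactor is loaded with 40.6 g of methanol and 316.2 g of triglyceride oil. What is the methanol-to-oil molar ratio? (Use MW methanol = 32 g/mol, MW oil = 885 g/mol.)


Molar ratio = n_MeOH / n_oil = (MeOH/32) / (oil/885) = (MeOH * 885) / (32 * oil)
= (40.6 * 885) / (32 * 316.2)
= 3.5511

3.5511


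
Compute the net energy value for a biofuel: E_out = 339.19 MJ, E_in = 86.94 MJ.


NEV = E_out - E_in
= 339.19 - 86.94
= 252.2500 MJ

252.2500 MJ


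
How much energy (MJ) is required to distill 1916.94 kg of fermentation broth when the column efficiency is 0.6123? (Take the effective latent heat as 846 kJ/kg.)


E = m * 846 / (eta * 1000)
= 1916.94 * 846 / (0.6123 * 1000)
= 2648.5893 MJ

2648.5893 MJ


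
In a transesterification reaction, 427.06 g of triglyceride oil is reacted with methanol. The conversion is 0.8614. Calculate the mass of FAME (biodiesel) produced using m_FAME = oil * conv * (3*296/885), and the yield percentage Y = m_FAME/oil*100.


m_FAME = oil * conv * (3 * 296 / 885) = oil * conv * (888/885)
= 427.06 * 0.8614 * 888 / 885
= 369.1165 g
Y = m_FAME / oil * 100 = conv * (888/885) * 100
= 0.8614 * 888 / 885 * 100
= 86.43%

369.1165 g FAME; Y = 86.43%


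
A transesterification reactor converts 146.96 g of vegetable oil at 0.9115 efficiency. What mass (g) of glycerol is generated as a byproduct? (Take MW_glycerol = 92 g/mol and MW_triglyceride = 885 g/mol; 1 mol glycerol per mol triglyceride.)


glycerol = oil * conv * (92/885)
= 146.96 * 0.9115 * 92 / 885
= 13.9252 g

13.9252 g


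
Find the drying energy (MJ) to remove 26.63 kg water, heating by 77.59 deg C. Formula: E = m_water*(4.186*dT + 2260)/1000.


E = m_water * (4.186 * dT + 2260) / 1000
= 26.63 * (4.186 * 77.59 + 2260) / 1000
= 68.8330 MJ

68.8330 MJ


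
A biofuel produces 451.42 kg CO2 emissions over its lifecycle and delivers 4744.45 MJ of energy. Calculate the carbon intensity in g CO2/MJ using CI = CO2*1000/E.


CI = CO2 * 1000 / E
= 451.42 * 1000 / 4744.45
= 95.1470 g CO2/MJ

95.1470 g CO2/MJ


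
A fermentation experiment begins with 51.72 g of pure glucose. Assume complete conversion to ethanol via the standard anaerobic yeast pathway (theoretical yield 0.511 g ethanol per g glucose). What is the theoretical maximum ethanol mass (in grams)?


Theoretical ethanol yield: m_EtOH = 0.511 * m_glucose
m_EtOH = 0.511 * 51.72 = 26.4289 g

26.4289 g


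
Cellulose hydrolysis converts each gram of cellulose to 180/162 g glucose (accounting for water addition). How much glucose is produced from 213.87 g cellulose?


glucose = cellulose * 180/162
= 213.87 * 180/162
= 237.6333 g

237.6333 g


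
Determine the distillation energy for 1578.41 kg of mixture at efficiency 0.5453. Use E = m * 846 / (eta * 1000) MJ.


E = m * 846 / (eta * 1000)
= 1578.41 * 846 / (0.5453 * 1000)
= 2448.8077 MJ

2448.8077 MJ


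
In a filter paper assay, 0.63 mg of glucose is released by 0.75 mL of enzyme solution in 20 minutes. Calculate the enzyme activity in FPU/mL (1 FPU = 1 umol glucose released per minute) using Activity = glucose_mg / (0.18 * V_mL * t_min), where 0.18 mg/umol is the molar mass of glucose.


Activity = glucose_mg / (0.18 mg/umol * V_mL * t_min)
= 0.63 / (0.18 * 0.75 * 20)
= 0.2333 FPU/mL

0.2333 FPU/mL


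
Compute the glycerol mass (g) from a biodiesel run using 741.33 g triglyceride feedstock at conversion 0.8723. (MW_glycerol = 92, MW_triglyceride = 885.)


glycerol = oil * conv * (92/885)
= 741.33 * 0.8723 * 92 / 885
= 67.2236 g

67.2236 g


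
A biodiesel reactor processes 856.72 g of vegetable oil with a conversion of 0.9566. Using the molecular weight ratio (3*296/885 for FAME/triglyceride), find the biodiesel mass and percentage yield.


m_FAME = oil * conv * (3 * 296 / 885) = oil * conv * (888/885)
= 856.72 * 0.9566 * 888 / 885
= 822.3164 g
Y = m_FAME / oil * 100 = conv * (888/885) * 100
= 0.9566 * 888 / 885 * 100
= 95.98%

822.3164 g FAME; Y = 95.98%


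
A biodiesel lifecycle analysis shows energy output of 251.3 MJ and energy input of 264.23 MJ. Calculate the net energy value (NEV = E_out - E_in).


NEV = E_out - E_in
= 251.3 - 264.23
= -12.9300 MJ

-12.9300 MJ


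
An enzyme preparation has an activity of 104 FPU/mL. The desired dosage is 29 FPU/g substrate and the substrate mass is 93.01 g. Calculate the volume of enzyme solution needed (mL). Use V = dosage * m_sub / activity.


V = dosage * m_sub / activity
V = 29 * 93.01 / 104
V = 25.9355 mL

25.9355 mL


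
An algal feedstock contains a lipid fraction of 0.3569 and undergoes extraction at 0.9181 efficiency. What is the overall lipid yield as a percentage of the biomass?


Y = lipid_content * extraction_eff * 100
= 0.3569 * 0.9181 * 100
= 32.7670%

32.7670%


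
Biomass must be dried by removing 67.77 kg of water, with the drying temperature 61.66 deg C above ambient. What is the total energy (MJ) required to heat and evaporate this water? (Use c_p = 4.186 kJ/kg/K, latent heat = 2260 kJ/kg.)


E = m_water * (4.186 * dT + 2260) / 1000
= 67.77 * (4.186 * 61.66 + 2260) / 1000
= 170.6522 MJ

170.6522 MJ


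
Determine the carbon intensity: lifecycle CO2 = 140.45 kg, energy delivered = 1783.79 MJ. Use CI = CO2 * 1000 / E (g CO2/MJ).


CI = CO2 * 1000 / E
= 140.45 * 1000 / 1783.79
= 78.7368 g CO2/MJ

78.7368 g CO2/MJ


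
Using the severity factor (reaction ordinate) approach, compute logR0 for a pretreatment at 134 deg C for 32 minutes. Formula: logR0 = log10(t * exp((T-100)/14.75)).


logR0 = log10(t * exp((T - 100) / 14.75))
= log10(32 * exp((134 - 100) / 14.75))
= 2.5062

2.5062


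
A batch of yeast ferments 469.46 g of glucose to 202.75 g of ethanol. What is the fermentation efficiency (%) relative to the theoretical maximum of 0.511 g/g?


Fermentation efficiency = (actual / (0.511 * glucose)) * 100
= (202.75 / (0.511 * 469.46)) * 100
= 84.5165%

84.5165%


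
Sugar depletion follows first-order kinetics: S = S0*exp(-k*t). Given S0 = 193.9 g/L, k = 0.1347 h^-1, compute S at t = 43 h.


S = S0 * exp(-k * t)
S = 193.9 * exp(-0.1347 * 43)
S = 0.5917 g/L

0.5917 g/L


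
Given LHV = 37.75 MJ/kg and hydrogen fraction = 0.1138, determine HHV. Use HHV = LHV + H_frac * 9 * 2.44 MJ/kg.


HHV = LHV + H_frac * 9 * 2.44
= 37.75 + 0.1138 * 9 * 2.44
= 40.2490 MJ/kg

40.2490 MJ/kg


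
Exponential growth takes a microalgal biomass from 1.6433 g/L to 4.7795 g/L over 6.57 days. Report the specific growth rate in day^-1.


mu = ln(X2/X1) / dt
= ln(4.7795/1.6433) / 6.57
= 0.1625 per day

0.1625 per day


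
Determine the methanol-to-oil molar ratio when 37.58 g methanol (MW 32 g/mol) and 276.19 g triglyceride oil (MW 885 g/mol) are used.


Molar ratio = n_MeOH / n_oil = (MeOH/32) / (oil/885) = (MeOH * 885) / (32 * oil)
= (37.58 * 885) / (32 * 276.19)
= 3.7631

3.7631


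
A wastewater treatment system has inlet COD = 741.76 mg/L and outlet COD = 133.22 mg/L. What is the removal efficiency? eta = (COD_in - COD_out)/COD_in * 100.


eta = (COD_in - COD_out) / COD_in * 100
= (741.76 - 133.22) / 741.76 * 100
= 82.0400%

82.0400%


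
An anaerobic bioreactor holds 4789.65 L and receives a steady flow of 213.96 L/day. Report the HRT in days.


HRT = V / Q
= 4789.65 / 213.96
= 22.3857 days

22.3857 days


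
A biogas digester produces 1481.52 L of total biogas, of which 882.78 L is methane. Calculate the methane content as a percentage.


CH4% = V_CH4 / V_total * 100
= 882.78 / 1481.52 * 100
= 59.5861%

59.5861%


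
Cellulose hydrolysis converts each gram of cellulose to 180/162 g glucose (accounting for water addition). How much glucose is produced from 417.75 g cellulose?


glucose = cellulose * 180/162
= 417.75 * 180/162
= 464.1667 g

464.1667 g


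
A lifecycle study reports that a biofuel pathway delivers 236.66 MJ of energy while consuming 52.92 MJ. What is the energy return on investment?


EROI = E_out / E_in
= 236.66 / 52.92
= 4.4720

4.4720


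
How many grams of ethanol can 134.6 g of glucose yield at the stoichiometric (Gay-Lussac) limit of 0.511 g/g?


Theoretical ethanol yield: m_EtOH = 0.511 * m_glucose
m_EtOH = 0.511 * 134.6 = 68.7806 g

68.7806 g


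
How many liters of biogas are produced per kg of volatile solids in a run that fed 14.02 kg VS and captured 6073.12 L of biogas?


Y = V / VS
= 6073.12 / 14.02
= 433.1755 L/kg VS

433.1755 L/kg VS


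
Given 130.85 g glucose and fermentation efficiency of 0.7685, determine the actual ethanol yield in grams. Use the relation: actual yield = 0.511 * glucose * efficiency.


Actual ethanol: m = 0.511 * 130.85 * 0.7685
m = 51.3853 g

51.3853 g


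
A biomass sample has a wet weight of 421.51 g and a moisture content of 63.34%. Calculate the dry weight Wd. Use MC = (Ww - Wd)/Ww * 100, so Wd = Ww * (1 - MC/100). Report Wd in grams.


Wd = Ww * (1 - MC/100)
= 421.51 * (1 - 63.34/100)
= 154.5256 g

154.5256 g


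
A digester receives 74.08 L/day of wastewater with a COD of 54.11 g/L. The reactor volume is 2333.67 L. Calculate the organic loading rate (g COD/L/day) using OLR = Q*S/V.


OLR = Q * S / V
= 74.08 * 54.11 / 2333.67
= 1.7177 g/L/day

1.7177 g/L/day


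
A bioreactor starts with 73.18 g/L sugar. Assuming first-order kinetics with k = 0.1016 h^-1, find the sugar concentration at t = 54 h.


S = S0 * exp(-k * t)
S = 73.18 * exp(-0.1016 * 54)
S = 0.3032 g/L

0.3032 g/L


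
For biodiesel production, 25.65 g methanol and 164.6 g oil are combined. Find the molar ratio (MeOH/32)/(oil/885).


Molar ratio = n_MeOH / n_oil = (MeOH/32) / (oil/885) = (MeOH * 885) / (32 * oil)
= (25.65 * 885) / (32 * 164.6)
= 4.3097

4.3097


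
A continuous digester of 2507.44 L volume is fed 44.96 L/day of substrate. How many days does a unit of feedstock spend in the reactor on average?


HRT = V / Q
= 2507.44 / 44.96
= 55.7705 days

55.7705 days


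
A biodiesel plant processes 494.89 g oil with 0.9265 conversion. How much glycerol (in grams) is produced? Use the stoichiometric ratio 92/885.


glycerol = oil * conv * (92/885)
= 494.89 * 0.9265 * 92 / 885
= 47.6649 g

47.6649 g


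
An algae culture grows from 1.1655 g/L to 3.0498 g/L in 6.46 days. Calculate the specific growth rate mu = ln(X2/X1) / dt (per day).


mu = ln(X2/X1) / dt
= ln(3.0498/1.1655) / 6.46
= 0.1489 per day

0.1489 per day


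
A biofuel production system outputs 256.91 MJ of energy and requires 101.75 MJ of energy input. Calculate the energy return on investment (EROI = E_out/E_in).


EROI = E_out / E_in
= 256.91 / 101.75
= 2.5249

2.5249


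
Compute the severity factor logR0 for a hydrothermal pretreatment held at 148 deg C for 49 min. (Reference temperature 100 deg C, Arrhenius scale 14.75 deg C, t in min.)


logR0 = log10(t * exp((T - 100) / 14.75))
= log10(49 * exp((148 - 100) / 14.75))
= 3.1035

3.1035


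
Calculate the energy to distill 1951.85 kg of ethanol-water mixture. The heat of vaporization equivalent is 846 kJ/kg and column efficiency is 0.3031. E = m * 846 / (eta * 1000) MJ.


E = m * 846 / (eta * 1000)
= 1951.85 * 846 / (0.3031 * 1000)
= 5447.9218 MJ

5447.9218 MJ


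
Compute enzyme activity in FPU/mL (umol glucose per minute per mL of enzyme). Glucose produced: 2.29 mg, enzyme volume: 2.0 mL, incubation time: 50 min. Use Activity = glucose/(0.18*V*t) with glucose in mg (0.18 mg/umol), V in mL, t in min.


Activity = glucose_mg / (0.18 mg/umol * V_mL * t_min)
= 2.29 / (0.18 * 2.0 * 50)
= 0.1272 FPU/mL

0.1272 FPU/mL


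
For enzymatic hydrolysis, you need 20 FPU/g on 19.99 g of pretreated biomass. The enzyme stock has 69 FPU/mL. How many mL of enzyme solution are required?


V = dosage * m_sub / activity
V = 20 * 19.99 / 69
V = 5.7942 mL

5.7942 mL


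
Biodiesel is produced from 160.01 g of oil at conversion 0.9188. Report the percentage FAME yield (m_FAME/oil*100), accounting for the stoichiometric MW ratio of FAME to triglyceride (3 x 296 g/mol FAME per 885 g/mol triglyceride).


m_FAME = oil * conv * (3 * 296 / 885) = oil * conv * (888/885)
= 160.01 * 0.9188 * 888 / 885
= 147.5156 g
Y = m_FAME / oil * 100 = conv * (888/885) * 100
= 0.9188 * 888 / 885 * 100
= 92.19%

92.19%


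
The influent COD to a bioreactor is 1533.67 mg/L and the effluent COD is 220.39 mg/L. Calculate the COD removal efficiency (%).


eta = (COD_in - COD_out) / COD_in * 100
= (1533.67 - 220.39) / 1533.67 * 100
= 85.6299%

85.6299%


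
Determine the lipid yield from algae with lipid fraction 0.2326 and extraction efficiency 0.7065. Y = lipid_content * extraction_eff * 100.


Y = lipid_content * extraction_eff * 100
= 0.2326 * 0.7065 * 100
= 16.4332%

16.4332%


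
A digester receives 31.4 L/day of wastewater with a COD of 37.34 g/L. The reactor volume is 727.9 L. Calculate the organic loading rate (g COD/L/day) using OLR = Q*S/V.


OLR = Q * S / V
= 31.4 * 37.34 / 727.9
= 1.6108 g/L/day

1.6108 g/L/day


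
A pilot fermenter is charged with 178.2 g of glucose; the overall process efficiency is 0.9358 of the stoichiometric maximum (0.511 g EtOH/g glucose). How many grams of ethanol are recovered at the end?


Actual ethanol: m = 0.511 * 178.2 * 0.9358
m = 85.2141 g

85.2141 g


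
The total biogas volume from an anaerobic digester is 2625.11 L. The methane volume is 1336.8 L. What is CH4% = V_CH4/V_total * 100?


CH4% = V_CH4 / V_total * 100
= 1336.8 / 2625.11 * 100
= 50.9236%

50.9236%


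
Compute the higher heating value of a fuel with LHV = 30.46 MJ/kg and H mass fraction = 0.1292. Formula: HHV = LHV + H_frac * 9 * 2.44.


HHV = LHV + H_frac * 9 * 2.44
= 30.46 + 0.1292 * 9 * 2.44
= 33.2972 MJ/kg

33.2972 MJ/kg


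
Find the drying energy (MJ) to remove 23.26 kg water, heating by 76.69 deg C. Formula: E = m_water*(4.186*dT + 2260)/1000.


E = m_water * (4.186 * dT + 2260) / 1000
= 23.26 * (4.186 * 76.69 + 2260) / 1000
= 60.0346 MJ

60.0346 MJ


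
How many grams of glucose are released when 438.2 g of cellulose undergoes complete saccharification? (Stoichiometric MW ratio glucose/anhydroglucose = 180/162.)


glucose = cellulose * 180/162
= 438.2 * 180/162
= 486.8889 g

486.8889 g


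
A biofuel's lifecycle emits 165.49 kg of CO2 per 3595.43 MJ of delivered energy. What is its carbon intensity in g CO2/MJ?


CI = CO2 * 1000 / E
= 165.49 * 1000 / 3595.43
= 46.0279 g CO2/MJ

46.0279 g CO2/MJ


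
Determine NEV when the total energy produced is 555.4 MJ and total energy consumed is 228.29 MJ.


NEV = E_out - E_in
= 555.4 - 228.29
= 327.1100 MJ

327.1100 MJ


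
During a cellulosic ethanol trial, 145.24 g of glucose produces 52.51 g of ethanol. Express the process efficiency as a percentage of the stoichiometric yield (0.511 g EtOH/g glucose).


Fermentation efficiency = (actual / (0.511 * glucose)) * 100
= (52.51 / (0.511 * 145.24)) * 100
= 70.7514%

70.7514%


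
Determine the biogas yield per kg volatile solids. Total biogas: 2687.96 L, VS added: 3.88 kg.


Y = V / VS
= 2687.96 / 3.88
= 692.7732 L/kg VS

692.7732 L/kg VS


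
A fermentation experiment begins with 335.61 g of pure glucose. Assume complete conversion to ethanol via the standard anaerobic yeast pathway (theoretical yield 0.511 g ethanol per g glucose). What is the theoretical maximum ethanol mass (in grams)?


Theoretical ethanol yield: m_EtOH = 0.511 * m_glucose
m_EtOH = 0.511 * 335.61 = 171.4967 g

171.4967 g


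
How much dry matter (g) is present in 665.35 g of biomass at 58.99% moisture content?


Wd = Ww * (1 - MC/100)
= 665.35 * (1 - 58.99/100)
= 272.8600 g

272.8600 g


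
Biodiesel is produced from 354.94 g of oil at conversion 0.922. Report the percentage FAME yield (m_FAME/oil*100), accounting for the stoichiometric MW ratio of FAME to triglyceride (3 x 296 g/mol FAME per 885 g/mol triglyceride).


m_FAME = oil * conv * (3 * 296 / 885) = oil * conv * (888/885)
= 354.94 * 0.922 * 888 / 885
= 328.3640 g
Y = m_FAME / oil * 100 = conv * (888/885) * 100
= 0.922 * 888 / 885 * 100
= 92.51%

92.51%


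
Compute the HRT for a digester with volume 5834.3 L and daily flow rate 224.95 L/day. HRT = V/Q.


HRT = V / Q
= 5834.3 / 224.95
= 25.9360 days

25.9360 days


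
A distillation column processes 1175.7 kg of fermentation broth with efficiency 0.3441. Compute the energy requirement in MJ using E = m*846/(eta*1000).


E = m * 846 / (eta * 1000)
= 1175.7 * 846 / (0.3441 * 1000)
= 2890.5615 MJ

2890.5615 MJ


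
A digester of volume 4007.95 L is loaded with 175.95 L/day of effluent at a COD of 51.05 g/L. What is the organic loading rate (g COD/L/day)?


OLR = Q * S / V
= 175.95 * 51.05 / 4007.95
= 2.2411 g/L/day

2.2411 g/L/day


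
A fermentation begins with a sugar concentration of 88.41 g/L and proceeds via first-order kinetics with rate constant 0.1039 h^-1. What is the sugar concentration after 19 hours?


S = S0 * exp(-k * t)
S = 88.41 * exp(-0.1039 * 19)
S = 12.2789 g/L

12.2789 g/L


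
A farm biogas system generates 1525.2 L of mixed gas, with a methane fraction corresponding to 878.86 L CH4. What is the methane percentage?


CH4% = V_CH4 / V_total * 100
= 878.86 / 1525.2 * 100
= 57.6226%

57.6226%


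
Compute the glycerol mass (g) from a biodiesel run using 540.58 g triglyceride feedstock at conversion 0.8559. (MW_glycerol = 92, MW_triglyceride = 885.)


glycerol = oil * conv * (92/885)
= 540.58 * 0.8559 * 92 / 885
= 48.0981 g

48.0981 g


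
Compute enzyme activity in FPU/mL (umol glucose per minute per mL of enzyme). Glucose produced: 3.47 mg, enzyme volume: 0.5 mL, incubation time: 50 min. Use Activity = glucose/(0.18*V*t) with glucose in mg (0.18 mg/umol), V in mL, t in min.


Activity = glucose_mg / (0.18 mg/umol * V_mL * t_min)
= 3.47 / (0.18 * 0.5 * 50)
= 0.7711 FPU/mL

0.7711 FPU/mL


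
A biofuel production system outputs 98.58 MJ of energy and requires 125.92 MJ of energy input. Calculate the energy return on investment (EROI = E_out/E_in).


EROI = E_out / E_in
= 98.58 / 125.92
= 0.7829

0.7829


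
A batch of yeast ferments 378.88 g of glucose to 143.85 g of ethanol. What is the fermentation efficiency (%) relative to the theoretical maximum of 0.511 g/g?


Fermentation efficiency = (actual / (0.511 * glucose)) * 100
= (143.85 / (0.511 * 378.88)) * 100
= 74.2997%

74.2997%


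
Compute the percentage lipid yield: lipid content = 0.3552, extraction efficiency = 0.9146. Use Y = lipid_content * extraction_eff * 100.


Y = lipid_content * extraction_eff * 100
= 0.3552 * 0.9146 * 100
= 32.4866%

32.4866%


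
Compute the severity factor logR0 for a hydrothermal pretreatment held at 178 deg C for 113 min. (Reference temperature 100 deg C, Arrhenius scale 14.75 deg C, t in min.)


logR0 = log10(t * exp((T - 100) / 14.75))
= log10(113 * exp((178 - 100) / 14.75))
= 4.3497

4.3497


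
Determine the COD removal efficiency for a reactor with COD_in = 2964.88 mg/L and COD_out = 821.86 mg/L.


eta = (COD_in - COD_out) / COD_in * 100
= (2964.88 - 821.86) / 2964.88 * 100
= 72.2802%

72.2802%


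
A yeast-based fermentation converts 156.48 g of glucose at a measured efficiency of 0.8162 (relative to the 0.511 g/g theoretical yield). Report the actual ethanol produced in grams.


Actual ethanol: m = 0.511 * 156.48 * 0.8162
m = 65.2644 g

65.2644 g


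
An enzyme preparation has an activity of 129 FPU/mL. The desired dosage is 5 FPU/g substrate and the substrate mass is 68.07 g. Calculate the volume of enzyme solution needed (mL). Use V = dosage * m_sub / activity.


V = dosage * m_sub / activity
V = 5 * 68.07 / 129
V = 2.6384 mL

2.6384 mL


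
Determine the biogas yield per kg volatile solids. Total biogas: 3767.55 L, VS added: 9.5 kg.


Y = V / VS
= 3767.55 / 9.5
= 396.5842 L/kg VS

396.5842 L/kg VS


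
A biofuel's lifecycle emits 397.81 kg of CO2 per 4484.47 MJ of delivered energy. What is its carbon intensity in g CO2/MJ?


CI = CO2 * 1000 / E
= 397.81 * 1000 / 4484.47
= 88.7084 g CO2/MJ

88.7084 g CO2/MJ


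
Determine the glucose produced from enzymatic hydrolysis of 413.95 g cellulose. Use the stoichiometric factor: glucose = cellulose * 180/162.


glucose = cellulose * 180/162
= 413.95 * 180/162
= 459.9444 g

459.9444 g


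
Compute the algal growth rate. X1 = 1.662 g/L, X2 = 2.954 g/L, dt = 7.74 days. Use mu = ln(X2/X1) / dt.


mu = ln(X2/X1) / dt
= ln(2.954/1.662) / 7.74
= 0.0743 per day

0.0743 per day


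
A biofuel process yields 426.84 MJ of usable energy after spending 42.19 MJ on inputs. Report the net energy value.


NEV = E_out - E_in
= 426.84 - 42.19
= 384.6500 MJ

384.6500 MJ


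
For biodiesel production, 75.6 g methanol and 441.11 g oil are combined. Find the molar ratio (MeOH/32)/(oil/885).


Molar ratio = n_MeOH / n_oil = (MeOH/32) / (oil/885) = (MeOH * 885) / (32 * oil)
= (75.6 * 885) / (32 * 441.11)
= 4.7399

4.7399


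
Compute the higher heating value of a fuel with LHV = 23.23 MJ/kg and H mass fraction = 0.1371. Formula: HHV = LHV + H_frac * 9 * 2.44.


HHV = LHV + H_frac * 9 * 2.44
= 23.23 + 0.1371 * 9 * 2.44
= 26.2407 MJ/kg

26.2407 MJ/kg


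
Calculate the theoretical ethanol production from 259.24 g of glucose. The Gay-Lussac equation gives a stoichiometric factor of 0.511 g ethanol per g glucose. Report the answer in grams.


Theoretical ethanol yield: m_EtOH = 0.511 * m_glucose
m_EtOH = 0.511 * 259.24 = 132.4716 g

132.4716 g


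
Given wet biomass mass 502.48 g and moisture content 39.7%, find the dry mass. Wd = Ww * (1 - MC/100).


Wd = Ww * (1 - MC/100)
= 502.48 * (1 - 39.7/100)
= 302.9954 g

302.9954 g


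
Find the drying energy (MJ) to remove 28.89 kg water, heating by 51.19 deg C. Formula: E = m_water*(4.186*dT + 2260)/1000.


E = m_water * (4.186 * dT + 2260) / 1000
= 28.89 * (4.186 * 51.19 + 2260) / 1000
= 71.4820 MJ

71.4820 MJ


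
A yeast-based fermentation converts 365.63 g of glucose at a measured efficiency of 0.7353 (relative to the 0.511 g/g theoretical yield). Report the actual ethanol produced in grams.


Actual ethanol: m = 0.511 * 365.63 * 0.7353
m = 137.3812 g

137.3812 g


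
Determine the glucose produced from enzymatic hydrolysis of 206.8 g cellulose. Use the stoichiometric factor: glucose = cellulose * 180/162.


glucose = cellulose * 180/162
= 206.8 * 180/162
= 229.7778 g

229.7778 g


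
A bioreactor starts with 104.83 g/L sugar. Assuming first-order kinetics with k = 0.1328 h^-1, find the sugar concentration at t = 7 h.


S = S0 * exp(-k * t)
S = 104.83 * exp(-0.1328 * 7)
S = 41.3776 g/L

41.3776 g/L


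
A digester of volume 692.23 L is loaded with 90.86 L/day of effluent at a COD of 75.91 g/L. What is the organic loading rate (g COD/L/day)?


OLR = Q * S / V
= 90.86 * 75.91 / 692.23
= 9.9637 g/L/day

9.9637 g/L/day


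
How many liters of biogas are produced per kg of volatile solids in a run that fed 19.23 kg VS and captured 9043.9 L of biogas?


Y = V / VS
= 9043.9 / 19.23
= 470.3016 L/kg VS

470.3016 L/kg VS


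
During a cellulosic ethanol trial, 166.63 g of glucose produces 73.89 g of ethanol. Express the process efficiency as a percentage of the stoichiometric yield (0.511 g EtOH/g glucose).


Fermentation efficiency = (actual / (0.511 * glucose)) * 100
= (73.89 / (0.511 * 166.63)) * 100
= 86.7784%

86.7784%


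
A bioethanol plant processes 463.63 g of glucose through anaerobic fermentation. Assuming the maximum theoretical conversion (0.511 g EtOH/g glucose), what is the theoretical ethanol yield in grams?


Theoretical ethanol yield: m_EtOH = 0.511 * m_glucose
m_EtOH = 0.511 * 463.63 = 236.9149 g

236.9149 g


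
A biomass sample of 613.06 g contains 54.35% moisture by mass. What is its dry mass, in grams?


Wd = Ww * (1 - MC/100)
= 613.06 * (1 - 54.35/100)
= 279.8619 g

279.8619 g


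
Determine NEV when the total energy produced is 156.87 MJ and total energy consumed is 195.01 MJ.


NEV = E_out - E_in
= 156.87 - 195.01
= -38.1400 MJ

-38.1400 MJ


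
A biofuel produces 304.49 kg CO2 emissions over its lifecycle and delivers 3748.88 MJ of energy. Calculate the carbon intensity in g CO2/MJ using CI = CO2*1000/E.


CI = CO2 * 1000 / E
= 304.49 * 1000 / 3748.88
= 81.2216 g CO2/MJ

81.2216 g CO2/MJ


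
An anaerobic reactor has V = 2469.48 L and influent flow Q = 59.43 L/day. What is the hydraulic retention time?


HRT = V / Q
= 2469.48 / 59.43
= 41.5528 days

41.5528 days


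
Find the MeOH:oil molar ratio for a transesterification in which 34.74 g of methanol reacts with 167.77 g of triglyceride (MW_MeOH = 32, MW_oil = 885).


Molar ratio = n_MeOH / n_oil = (MeOH/32) / (oil/885) = (MeOH * 885) / (32 * oil)
= (34.74 * 885) / (32 * 167.77)
= 5.7268

5.7268


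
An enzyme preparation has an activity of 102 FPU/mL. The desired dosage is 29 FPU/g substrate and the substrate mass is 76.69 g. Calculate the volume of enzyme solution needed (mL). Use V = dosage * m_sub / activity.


V = dosage * m_sub / activity
V = 29 * 76.69 / 102
V = 21.8040 mL

21.8040 mL


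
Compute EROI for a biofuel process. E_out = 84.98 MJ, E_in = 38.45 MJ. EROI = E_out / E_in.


EROI = E_out / E_in
= 84.98 / 38.45
= 2.2101

2.2101


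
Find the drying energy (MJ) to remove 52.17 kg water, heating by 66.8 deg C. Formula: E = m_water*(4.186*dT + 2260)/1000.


E = m_water * (4.186 * dT + 2260) / 1000
= 52.17 * (4.186 * 66.8 + 2260) / 1000
= 132.4922 MJ

132.4922 MJ


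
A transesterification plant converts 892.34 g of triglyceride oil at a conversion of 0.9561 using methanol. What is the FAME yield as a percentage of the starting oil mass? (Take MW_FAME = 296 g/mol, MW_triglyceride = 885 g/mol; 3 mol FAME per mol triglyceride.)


m_FAME = oil * conv * (3 * 296 / 885) = oil * conv * (888/885)
= 892.34 * 0.9561 * 888 / 885
= 856.0584 g
Y = m_FAME / oil * 100 = conv * (888/885) * 100
= 0.9561 * 888 / 885 * 100
= 95.93%

95.93%


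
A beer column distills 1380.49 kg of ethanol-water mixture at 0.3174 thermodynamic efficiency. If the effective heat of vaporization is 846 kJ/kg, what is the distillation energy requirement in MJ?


E = m * 846 / (eta * 1000)
= 1380.49 * 846 / (0.3174 * 1000)
= 3679.5669 MJ

3679.5669 MJ


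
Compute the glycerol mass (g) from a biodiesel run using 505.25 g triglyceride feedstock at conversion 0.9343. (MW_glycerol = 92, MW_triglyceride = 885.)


glycerol = oil * conv * (92/885)
= 505.25 * 0.9343 * 92 / 885
= 49.0724 g

49.0724 g


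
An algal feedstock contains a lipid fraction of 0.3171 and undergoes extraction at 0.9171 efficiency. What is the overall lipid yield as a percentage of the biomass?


Y = lipid_content * extraction_eff * 100
= 0.3171 * 0.9171 * 100
= 29.0812%

29.0812%


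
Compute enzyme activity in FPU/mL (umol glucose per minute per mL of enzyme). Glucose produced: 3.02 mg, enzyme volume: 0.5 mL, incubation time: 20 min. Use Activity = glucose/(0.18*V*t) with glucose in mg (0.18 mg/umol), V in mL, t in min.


Activity = glucose_mg / (0.18 mg/umol * V_mL * t_min)
= 3.02 / (0.18 * 0.5 * 20)
= 1.6778 FPU/mL

1.6778 FPU/mL


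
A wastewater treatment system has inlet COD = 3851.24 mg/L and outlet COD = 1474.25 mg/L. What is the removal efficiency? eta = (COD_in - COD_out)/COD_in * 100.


eta = (COD_in - COD_out) / COD_in * 100
= (3851.24 - 1474.25) / 3851.24 * 100
= 61.7201%

61.7201%


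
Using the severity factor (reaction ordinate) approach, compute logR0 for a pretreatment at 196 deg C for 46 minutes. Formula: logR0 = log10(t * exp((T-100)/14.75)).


logR0 = log10(t * exp((T - 100) / 14.75))
= log10(46 * exp((196 - 100) / 14.75))
= 4.4894

4.4894


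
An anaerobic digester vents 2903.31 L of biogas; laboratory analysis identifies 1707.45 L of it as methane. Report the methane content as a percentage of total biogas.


CH4% = V_CH4 / V_total * 100
= 1707.45 / 2903.31 * 100
= 58.8105%

58.8105%


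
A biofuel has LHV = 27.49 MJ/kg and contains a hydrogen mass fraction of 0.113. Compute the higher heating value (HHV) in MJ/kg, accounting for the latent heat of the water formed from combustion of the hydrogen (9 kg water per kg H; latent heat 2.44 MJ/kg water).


HHV = LHV + H_frac * 9 * 2.44
= 27.49 + 0.113 * 9 * 2.44
= 29.9715 MJ/kg

29.9715 MJ/kg


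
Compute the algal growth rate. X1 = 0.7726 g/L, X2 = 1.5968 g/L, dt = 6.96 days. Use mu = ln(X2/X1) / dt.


mu = ln(X2/X1) / dt
= ln(1.5968/0.7726) / 6.96
= 0.1043 per day

0.1043 per day


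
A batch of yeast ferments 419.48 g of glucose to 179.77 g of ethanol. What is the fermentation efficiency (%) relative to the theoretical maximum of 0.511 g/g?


Fermentation efficiency = (actual / (0.511 * glucose)) * 100
= (179.77 / (0.511 * 419.48)) * 100
= 83.8658%

83.8658%


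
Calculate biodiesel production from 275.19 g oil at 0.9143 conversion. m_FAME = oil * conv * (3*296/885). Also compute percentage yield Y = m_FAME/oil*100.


m_FAME = oil * conv * (3 * 296 / 885) = oil * conv * (888/885)
= 275.19 * 0.9143 * 888 / 885
= 252.4591 g
Y = m_FAME / oil * 100 = conv * (888/885) * 100
= 0.9143 * 888 / 885 * 100
= 91.74%

252.4591 g FAME; Y = 91.74%
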